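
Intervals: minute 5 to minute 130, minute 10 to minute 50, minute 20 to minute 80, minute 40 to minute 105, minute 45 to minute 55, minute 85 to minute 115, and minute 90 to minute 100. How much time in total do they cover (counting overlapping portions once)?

Merged: minute 5 to minute 130.
Length: 125 minutes.

125 minutes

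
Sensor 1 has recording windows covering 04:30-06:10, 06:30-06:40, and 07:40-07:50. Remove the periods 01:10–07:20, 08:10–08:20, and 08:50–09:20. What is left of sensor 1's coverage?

04:30-06:10: entirely removed.
06:30-06:40: entirely removed.
07:40-07:50: nothing removed.

07:40-07:50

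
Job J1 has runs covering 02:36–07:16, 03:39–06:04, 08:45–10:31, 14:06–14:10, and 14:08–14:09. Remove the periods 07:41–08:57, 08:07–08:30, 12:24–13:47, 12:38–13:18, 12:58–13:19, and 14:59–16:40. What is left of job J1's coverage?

Merge the first list: 02:36–07:16, 08:45–10:31, 14:06–14:10.
Merge the second list: 07:41–08:57, 12:24–13:47, 14:59–16:40.
02:36–07:16 is untouched.
08:45–10:31 with B removed leaves 08:57–10:31.
14:06–14:10 is untouched.

02:36–07:16, 08:57–10:31, 14:06–14:10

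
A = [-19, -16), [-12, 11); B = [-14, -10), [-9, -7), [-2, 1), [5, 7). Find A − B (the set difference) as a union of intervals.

[-19, -16): no B overlap → unchanged.
[-12, 11) minus B → [-10, -9), [-7, -2), [1, 5), [7, 11).

[-19, -16) ∪ [-10, -9) ∪ [-7, -2) ∪ [1, 5) ∪ [7, 11)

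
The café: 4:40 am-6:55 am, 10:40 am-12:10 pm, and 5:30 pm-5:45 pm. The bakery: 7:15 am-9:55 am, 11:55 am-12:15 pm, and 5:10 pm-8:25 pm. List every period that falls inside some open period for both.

11:55 am-12:10 pm, 5:30 pm-5:45 pm

4:40 am-6:55 am falls entirely outside B.
10:40 am-12:10 pm overlaps B on 11:55 am-12:10 pm.
5:30 pm-5:45 pm overlaps B on 5:30 pm-5:45 pm.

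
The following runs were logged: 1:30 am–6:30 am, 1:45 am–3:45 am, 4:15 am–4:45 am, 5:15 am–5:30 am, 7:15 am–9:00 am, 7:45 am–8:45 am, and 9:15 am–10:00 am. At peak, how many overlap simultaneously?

2

Walk the sorted start/end points keeping a running depth.
The depth first hits 2 at 1:45 am.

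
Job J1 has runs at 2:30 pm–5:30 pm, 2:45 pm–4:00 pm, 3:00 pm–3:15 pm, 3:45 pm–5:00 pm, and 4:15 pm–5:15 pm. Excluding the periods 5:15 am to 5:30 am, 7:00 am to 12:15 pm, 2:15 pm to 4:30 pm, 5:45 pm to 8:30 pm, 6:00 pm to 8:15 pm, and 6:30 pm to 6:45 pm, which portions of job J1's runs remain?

4:30 pm–5:30 pm

First set merges to 2:30 pm–5:30 pm.
Second set merges to 5:15 am–5:30 am, 7:00 am–12:15 pm, 2:15 pm–4:30 pm, 5:45 pm–8:30 pm.
2:30 pm–5:30 pm with B removed leaves 4:30 pm–5:30 pm.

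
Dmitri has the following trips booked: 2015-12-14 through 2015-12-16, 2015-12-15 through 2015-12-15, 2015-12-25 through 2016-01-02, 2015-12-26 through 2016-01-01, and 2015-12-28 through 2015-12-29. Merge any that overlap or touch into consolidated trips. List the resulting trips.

2015-12-15 through 2015-12-15 overlaps/touches 2015-12-14 through 2015-12-16 → extend to 2015-12-14 through 2015-12-16.
2015-12-25 through 2016-01-02 is disjoint → start new block.
2015-12-26 through 2016-01-01 overlaps/touches 2015-12-25 through 2016-01-02 → extend to 2015-12-25 through 2016-01-02.
2015-12-28 through 2015-12-29 overlaps/touches 2015-12-25 through 2016-01-02 → extend to 2015-12-25 through 2016-01-02.

2015-12-14 through 2015-12-16, 2015-12-25 through 2016-01-02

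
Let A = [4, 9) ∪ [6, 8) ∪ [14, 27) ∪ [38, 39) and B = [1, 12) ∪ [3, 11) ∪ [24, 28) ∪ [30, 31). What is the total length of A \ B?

First set merges to [4, 9), [14, 27), [38, 39).
Second set merges to [1, 12), [24, 28), [30, 31).
A \ B = [14, 24), [38, 39).
Total: 10 + 1 = 11.

11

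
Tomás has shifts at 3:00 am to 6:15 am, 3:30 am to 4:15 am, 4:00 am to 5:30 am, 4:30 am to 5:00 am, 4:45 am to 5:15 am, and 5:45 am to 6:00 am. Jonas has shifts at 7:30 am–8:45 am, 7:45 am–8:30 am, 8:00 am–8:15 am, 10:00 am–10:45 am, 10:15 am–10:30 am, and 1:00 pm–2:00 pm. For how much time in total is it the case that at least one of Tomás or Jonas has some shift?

First set merges to 3:00 am–6:15 am.
Second set merges to 7:30 am–8:45 am, 10:00 am–10:45 am, 1:00 pm–2:00 pm.
A ∪ B = 3:00 am–6:15 am, 7:30 am–8:45 am, 10:00 am–10:45 am, 1:00 pm–2:00 pm.
Total: 3 h 15 min + 1 h 15 min + 45 min + 1 h = 6 h 15 min.

6 h 15 min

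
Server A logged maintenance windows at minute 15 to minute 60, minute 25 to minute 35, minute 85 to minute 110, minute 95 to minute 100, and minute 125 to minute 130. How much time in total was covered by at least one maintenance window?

Merged: minute 15 to minute 60, minute 85 to minute 110, minute 125 to minute 130.
Lengths: 45 minutes + 25 minutes + 5 minutes = 75 minutes.

75 minutes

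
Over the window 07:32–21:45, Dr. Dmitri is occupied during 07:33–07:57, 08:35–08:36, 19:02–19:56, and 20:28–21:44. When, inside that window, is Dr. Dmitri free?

07:32–07:33, 07:57–08:35, 08:36–19:02, 19:56–20:28, 21:44–21:45

The merged coverage is 07:33–07:57, 08:35–08:36, 19:02–19:56, 20:28–21:44.
Complement within 07:32–21:45: 07:32–07:33, 07:57–08:35, 08:36–19:02, 19:56–20:28, 21:44–21:45.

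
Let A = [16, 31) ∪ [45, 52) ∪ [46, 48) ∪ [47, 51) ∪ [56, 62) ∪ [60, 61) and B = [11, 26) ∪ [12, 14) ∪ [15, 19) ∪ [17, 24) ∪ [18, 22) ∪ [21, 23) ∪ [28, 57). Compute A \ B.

[26, 28) ∪ [57, 62)

A, merged: [16, 31), [45, 52), [56, 62).
B, merged: [11, 26), [28, 57).
[16, 31) minus B → [26, 28).
[45, 52): fully covered by B → removed.
[56, 62) minus B → [57, 62).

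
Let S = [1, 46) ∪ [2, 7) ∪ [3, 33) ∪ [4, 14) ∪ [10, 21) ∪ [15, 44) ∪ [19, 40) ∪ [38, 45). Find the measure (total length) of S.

45

Merged: [1, 46).
Length: 45.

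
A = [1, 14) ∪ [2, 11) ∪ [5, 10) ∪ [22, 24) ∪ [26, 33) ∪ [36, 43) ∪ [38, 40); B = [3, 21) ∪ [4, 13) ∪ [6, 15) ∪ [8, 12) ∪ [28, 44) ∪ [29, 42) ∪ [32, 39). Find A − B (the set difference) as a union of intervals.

Merge the first list: [1, 14), [22, 24), [26, 33), [36, 43).
Merge the second list: [3, 21), [28, 44).
[1, 14) \ B = [1, 3).
[22, 24): nothing removed.
[26, 33) \ B = [26, 28).
[36, 43): entirely removed.

[1, 3) ∪ [22, 24) ∪ [26, 28)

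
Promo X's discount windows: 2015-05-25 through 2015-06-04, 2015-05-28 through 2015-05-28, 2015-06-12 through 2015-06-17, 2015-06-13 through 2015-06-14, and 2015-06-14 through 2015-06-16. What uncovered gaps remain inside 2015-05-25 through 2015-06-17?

After merging, the occupied span is 2015-05-25 through 2015-06-04, 2015-06-12 through 2015-06-17.
Gaps within 2015-05-25 through 2015-06-17: 2015-06-05 through 2015-06-11.

2015-06-05 through 2015-06-11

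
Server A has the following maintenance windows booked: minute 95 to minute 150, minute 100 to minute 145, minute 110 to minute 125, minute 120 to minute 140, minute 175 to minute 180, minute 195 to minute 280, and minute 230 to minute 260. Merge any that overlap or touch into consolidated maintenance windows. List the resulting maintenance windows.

minute 100 to minute 145 overlaps/touches minute 95 to minute 150 → extend to minute 95 to minute 150.
minute 110 to minute 125 overlaps/touches minute 95 to minute 150 → extend to minute 95 to minute 150.
minute 120 to minute 140 overlaps/touches minute 95 to minute 150 → extend to minute 95 to minute 150.
minute 175 to minute 180 is disjoint → start new block.
minute 195 to minute 280 is disjoint → start new block.
minute 230 to minute 260 overlaps/touches minute 195 to minute 280 → extend to minute 195 to minute 280.

minute 95 to minute 150, minute 175 to minute 180, minute 195 to minute 280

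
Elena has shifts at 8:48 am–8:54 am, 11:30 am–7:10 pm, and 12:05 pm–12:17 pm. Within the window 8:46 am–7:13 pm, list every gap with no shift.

8:46 am–8:48 am, 8:54 am–11:30 am, 7:10 pm–7:13 pm

The merged coverage is 8:48 am–8:54 am, 11:30 am–7:10 pm.
Complement within 8:46 am–7:13 pm: 8:46 am–8:48 am, 8:54 am–11:30 am, 7:10 pm–7:13 pm.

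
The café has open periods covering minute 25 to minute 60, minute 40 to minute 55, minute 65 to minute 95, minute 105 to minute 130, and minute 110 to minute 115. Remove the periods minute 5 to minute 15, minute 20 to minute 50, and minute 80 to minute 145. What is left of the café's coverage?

First set merges to minute 25 to minute 60, minute 65 to minute 95, minute 105 to minute 130.
minute 25 to minute 60 with B removed leaves minute 50 to minute 60.
minute 65 to minute 95 with B removed leaves minute 65 to minute 80.
minute 105 to minute 130 lies entirely inside B → drops out.

minute 50 to minute 60, minute 65 to minute 80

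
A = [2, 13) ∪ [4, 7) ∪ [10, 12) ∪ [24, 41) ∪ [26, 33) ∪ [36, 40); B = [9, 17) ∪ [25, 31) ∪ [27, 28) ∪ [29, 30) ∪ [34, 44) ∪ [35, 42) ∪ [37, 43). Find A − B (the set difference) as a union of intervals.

A, merged: [2, 13), [24, 41).
B, merged: [9, 17), [25, 31), [34, 44).
[2, 13) with B removed leaves [2, 9).
[24, 41) with B removed leaves [24, 25), [31, 34).

[2, 9) ∪ [24, 25) ∪ [31, 34)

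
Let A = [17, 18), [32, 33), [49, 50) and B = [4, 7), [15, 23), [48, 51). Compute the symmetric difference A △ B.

A \ B = [32, 33).
B \ A = [4, 7), [15, 17), [18, 23), [48, 49), [50, 51).
Union of the two gives the symmetric difference.

[4, 7) ∪ [15, 17) ∪ [18, 23) ∪ [32, 33) ∪ [48, 49) ∪ [50, 51)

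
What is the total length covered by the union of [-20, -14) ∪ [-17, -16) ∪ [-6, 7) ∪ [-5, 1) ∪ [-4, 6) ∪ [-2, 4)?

Merged: [-20, -14), [-6, 7).
Lengths: 6 + 13 = 19.

19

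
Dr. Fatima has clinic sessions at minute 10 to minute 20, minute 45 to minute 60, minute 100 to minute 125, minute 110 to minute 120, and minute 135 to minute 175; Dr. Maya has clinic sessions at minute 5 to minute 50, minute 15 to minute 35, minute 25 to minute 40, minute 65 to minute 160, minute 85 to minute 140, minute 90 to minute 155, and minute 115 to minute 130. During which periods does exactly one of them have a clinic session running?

minute 5 to minute 10, minute 20 to minute 45, minute 50 to minute 60, minute 65 to minute 100, minute 125 to minute 135, minute 160 to minute 175

A, merged: minute 10 to minute 20, minute 45 to minute 60, minute 100 to minute 125, minute 135 to minute 175.
B, merged: minute 5 to minute 50, minute 65 to minute 160.
A but not B: minute 50 to minute 60, minute 160 to minute 175.
B but not A: minute 5 to minute 10, minute 20 to minute 45, minute 65 to minute 100, minute 125 to minute 135.
Combining gives A △ B.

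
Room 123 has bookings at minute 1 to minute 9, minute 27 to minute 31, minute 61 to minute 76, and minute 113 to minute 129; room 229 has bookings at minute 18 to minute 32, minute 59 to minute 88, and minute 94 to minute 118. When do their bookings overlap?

minute 1 to minute 9: no overlap with the second set.
minute 27 to minute 31 meets the second set on minute 27 to minute 31.
minute 61 to minute 76 meets the second set on minute 61 to minute 76.
minute 113 to minute 129 meets the second set on minute 113 to minute 118.

minute 27 to minute 31, minute 61 to minute 76, minute 113 to minute 118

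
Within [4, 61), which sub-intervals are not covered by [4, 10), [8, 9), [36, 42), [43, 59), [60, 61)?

After merging, the occupied span is [4, 10), [36, 42), [43, 59), [60, 61).
Gaps within [4, 61): [10, 36), [42, 43), [59, 60).

[10, 36) ∪ [42, 43) ∪ [59, 60)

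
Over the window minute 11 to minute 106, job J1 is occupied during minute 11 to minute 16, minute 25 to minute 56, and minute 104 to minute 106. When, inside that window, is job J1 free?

minute 16 to minute 25, minute 56 to minute 104

After merging, the occupied span is minute 11 to minute 16, minute 25 to minute 56, minute 104 to minute 106.
Uncovered inside minute 11 to minute 106: minute 16 to minute 25, minute 56 to minute 104.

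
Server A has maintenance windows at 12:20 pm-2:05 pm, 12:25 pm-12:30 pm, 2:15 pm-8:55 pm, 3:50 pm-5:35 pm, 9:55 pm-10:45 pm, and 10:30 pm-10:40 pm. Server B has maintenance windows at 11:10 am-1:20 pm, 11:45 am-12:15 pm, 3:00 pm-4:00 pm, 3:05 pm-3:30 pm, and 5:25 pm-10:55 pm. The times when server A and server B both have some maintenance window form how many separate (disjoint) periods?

Merge the first list: 12:20 pm–2:05 pm, 2:15 pm–8:55 pm, 9:55 pm–10:45 pm.
Merge the second list: 11:10 am–1:20 pm, 3:00 pm–4:00 pm, 5:25 pm–10:55 pm.
A ∩ B = 12:20 pm–1:20 pm, 3:00 pm–4:00 pm, 5:25 pm–8:55 pm, 9:55 pm–10:45 pm.
That is 4 disjoint pieces.

4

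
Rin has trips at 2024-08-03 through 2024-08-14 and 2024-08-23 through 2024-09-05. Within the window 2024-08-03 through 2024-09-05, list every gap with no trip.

The merged coverage is 2024-08-03 through 2024-08-14, 2024-08-23 through 2024-09-05.
Gaps within 2024-08-03 through 2024-09-05: 2024-08-15 through 2024-08-22.

2024-08-15 through 2024-08-22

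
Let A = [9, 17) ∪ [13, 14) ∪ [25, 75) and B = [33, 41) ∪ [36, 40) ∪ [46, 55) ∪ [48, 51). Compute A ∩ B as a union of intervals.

[33, 41) ∪ [46, 55)

First set merges to [9, 17), [25, 75).
Second set merges to [33, 41), [46, 55).
[9, 17): no overlap with the second set.
[25, 75) meets the second set on [33, 41), [46, 55).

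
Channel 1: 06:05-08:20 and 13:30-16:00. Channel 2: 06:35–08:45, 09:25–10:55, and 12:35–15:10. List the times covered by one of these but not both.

A but not B: 06:05-06:35, 15:10-16:00.
B but not A: 08:20-08:45, 09:25-10:55, 12:35-13:30.
Combining gives A △ B.

06:05-06:35, 08:20-08:45, 09:25-10:55, 12:35-13:30, 15:10-16:00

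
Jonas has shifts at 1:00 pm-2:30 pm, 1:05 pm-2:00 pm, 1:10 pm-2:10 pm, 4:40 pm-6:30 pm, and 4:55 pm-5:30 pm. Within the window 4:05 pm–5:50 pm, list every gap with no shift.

Covered (merged): 1:00 pm–2:30 pm, 4:40 pm–6:30 pm.
Complement within 4:05 pm–5:50 pm: 4:05 pm–4:40 pm.

4:05 pm–4:40 pm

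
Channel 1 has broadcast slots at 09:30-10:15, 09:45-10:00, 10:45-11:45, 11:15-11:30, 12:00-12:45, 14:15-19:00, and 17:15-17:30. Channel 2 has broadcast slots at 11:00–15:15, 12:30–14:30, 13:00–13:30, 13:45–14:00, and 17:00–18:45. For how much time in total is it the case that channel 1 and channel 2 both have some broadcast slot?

4 h 15 min

First set merges to 09:30–10:15, 10:45–11:45, 12:00–12:45, 14:15–19:00.
Second set merges to 11:00–15:15, 17:00–18:45.
A ∩ B = 11:00–11:45, 12:00–12:45, 14:15–15:15, 17:00–18:45.
Total: 45 min + 45 min + 1 h + 1 h 45 min = 4 h 15 min.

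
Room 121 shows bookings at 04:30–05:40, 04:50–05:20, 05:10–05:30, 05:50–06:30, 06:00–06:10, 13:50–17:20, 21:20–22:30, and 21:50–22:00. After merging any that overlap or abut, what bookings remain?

04:50–05:20 overlaps/touches 04:30–05:40 → extend to 04:30–05:40.
05:10–05:30 overlaps/touches 04:30–05:40 → extend to 04:30–05:40.
05:50–06:30 is disjoint → start new block.
06:00–06:10 overlaps/touches 05:50–06:30 → extend to 05:50–06:30.
13:50–17:20 is disjoint → start new block.
21:20–22:30 is disjoint → start new block.
21:50–22:00 overlaps/touches 21:20–22:30 → extend to 21:20–22:30.

04:30–05:40, 05:50–06:30, 13:50–17:20, 21:20–22:30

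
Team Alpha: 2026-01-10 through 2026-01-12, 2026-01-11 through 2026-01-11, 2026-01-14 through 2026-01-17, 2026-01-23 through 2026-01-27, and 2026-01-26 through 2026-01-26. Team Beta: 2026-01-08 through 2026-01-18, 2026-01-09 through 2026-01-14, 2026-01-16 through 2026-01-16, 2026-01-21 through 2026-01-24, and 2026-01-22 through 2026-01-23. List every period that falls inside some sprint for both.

2026-01-10 through 2026-01-12, 2026-01-14 through 2026-01-17, 2026-01-23 through 2026-01-24

A, merged: 2026-01-10 through 2026-01-12, 2026-01-14 through 2026-01-17, 2026-01-23 through 2026-01-27.
B, merged: 2026-01-08 through 2026-01-18, 2026-01-21 through 2026-01-24.
2026-01-10 through 2026-01-12 meets the second set on 2026-01-10 through 2026-01-12.
2026-01-14 through 2026-01-17 meets the second set on 2026-01-14 through 2026-01-17.
2026-01-23 through 2026-01-27 meets the second set on 2026-01-23 through 2026-01-24.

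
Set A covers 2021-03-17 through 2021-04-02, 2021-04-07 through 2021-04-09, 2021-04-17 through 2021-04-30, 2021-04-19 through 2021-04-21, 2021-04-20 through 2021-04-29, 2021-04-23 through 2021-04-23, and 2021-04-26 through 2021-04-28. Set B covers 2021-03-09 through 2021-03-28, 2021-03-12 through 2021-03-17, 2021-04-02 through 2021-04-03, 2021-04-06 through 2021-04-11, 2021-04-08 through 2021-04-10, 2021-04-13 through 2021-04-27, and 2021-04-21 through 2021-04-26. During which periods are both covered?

2021-03-17 through 2021-03-28, 2021-04-02 through 2021-04-02, 2021-04-07 through 2021-04-09, 2021-04-17 through 2021-04-27

First set merges to 2021-03-17 through 2021-04-02, 2021-04-07 through 2021-04-09, 2021-04-17 through 2021-04-30.
Second set merges to 2021-03-09 through 2021-03-28, 2021-04-02 through 2021-04-03, 2021-04-06 through 2021-04-11, 2021-04-13 through 2021-04-27.
2021-03-17 through 2021-04-02 ∩ B → 2021-03-17 through 2021-03-28, 2021-04-02 through 2021-04-02.
2021-04-07 through 2021-04-09 ∩ B → 2021-04-07 through 2021-04-09.
2021-04-17 through 2021-04-30 ∩ B → 2021-04-17 through 2021-04-27.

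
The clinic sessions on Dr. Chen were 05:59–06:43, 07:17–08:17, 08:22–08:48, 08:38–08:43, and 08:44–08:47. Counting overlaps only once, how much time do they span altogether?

Merged: 05:59–06:43, 07:17–08:17, 08:22–08:48.
Lengths: 44 min + 1 h + 26 min = 2 h 10 min.

2 h 10 min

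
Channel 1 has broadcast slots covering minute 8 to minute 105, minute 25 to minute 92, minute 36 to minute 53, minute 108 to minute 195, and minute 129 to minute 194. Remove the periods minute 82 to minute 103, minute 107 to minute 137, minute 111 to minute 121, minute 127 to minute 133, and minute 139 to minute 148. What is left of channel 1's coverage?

minute 8 to minute 82, minute 103 to minute 105, minute 137 to minute 139, minute 148 to minute 195

A, merged: minute 8 to minute 105, minute 108 to minute 195.
B, merged: minute 82 to minute 103, minute 107 to minute 137, minute 139 to minute 148.
minute 8 to minute 105 minus B → minute 8 to minute 82, minute 103 to minute 105.
minute 108 to minute 195 minus B → minute 137 to minute 139, minute 148 to minute 195.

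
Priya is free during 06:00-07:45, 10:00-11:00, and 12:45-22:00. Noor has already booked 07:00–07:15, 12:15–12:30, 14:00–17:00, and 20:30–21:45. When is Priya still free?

06:00-07:00, 07:15-07:45, 10:00-11:00, 12:45-14:00, 17:00-20:30, 21:45-22:00

06:00-07:45 \ B = 06:00-07:00, 07:15-07:45.
10:00-11:00: nothing removed.
12:45-22:00 \ B = 12:45-14:00, 17:00-20:30, 21:45-22:00.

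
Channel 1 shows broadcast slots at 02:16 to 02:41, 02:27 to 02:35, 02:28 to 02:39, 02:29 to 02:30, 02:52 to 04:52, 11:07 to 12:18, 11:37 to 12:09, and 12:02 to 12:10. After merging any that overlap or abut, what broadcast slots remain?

02:16–02:41, 02:52–04:52, 11:07–12:18

02:27–02:35 overlaps/touches 02:16–02:41 → extend to 02:16–02:41.
02:28–02:39 overlaps/touches 02:16–02:41 → extend to 02:16–02:41.
02:29–02:30 overlaps/touches 02:16–02:41 → extend to 02:16–02:41.
02:52–04:52 is disjoint → start new block.
11:07–12:18 is disjoint → start new block.
11:37–12:09 overlaps/touches 11:07–12:18 → extend to 11:07–12:18.
12:02–12:10 overlaps/touches 11:07–12:18 → extend to 11:07–12:18.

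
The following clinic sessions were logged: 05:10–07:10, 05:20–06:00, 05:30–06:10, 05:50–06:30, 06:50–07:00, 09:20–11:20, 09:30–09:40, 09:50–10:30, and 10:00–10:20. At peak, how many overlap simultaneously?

At 05:50, 4 of the intervals are simultaneously active.
No point has more.

4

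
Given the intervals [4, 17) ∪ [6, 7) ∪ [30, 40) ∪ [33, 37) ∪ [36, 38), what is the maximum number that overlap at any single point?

3

Sweep endpoints in order; track running count of active intervals.
Peak of 3 reached at 36.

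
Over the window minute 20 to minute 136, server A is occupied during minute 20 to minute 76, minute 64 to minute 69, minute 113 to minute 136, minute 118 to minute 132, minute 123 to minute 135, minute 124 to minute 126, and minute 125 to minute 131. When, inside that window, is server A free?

minute 76 to minute 113

Covered (merged): minute 20 to minute 76, minute 113 to minute 136.
Gaps within minute 20 to minute 136: minute 76 to minute 113.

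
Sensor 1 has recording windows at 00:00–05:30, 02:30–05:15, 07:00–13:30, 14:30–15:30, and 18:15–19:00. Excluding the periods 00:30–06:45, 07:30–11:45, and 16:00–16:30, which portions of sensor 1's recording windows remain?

00:00–00:30, 07:00–07:30, 11:45–13:30, 14:30–15:30, 18:15–19:00

Merge the first list: 00:00–05:30, 07:00–13:30, 14:30–15:30, 18:15–19:00.
00:00–05:30 with B removed leaves 00:00–00:30.
07:00–13:30 with B removed leaves 07:00–07:30, 11:45–13:30.
14:30–15:30 is untouched.
18:15–19:00 is untouched.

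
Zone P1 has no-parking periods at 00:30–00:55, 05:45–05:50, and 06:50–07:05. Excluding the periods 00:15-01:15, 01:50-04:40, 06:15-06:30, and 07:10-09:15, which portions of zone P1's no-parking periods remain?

05:45–05:50, 06:50–07:05

00:30–00:55: entirely removed.
05:45–05:50: nothing removed.
06:50–07:05: nothing removed.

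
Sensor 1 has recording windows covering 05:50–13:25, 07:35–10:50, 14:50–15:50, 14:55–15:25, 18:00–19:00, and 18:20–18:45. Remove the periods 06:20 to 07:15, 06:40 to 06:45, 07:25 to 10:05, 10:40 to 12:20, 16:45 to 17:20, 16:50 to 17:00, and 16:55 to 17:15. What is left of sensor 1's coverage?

05:50–06:20, 07:15–07:25, 10:05–10:40, 12:20–13:25, 14:50–15:50, 18:00–19:00

A, merged: 05:50–13:25, 14:50–15:50, 18:00–19:00.
B, merged: 06:20–07:15, 07:25–10:05, 10:40–12:20, 16:45–17:20.
05:50–13:25 with B removed leaves 05:50–06:20, 07:15–07:25, 10:05–10:40, 12:20–13:25.
14:50–15:50 is untouched.
18:00–19:00 is untouched.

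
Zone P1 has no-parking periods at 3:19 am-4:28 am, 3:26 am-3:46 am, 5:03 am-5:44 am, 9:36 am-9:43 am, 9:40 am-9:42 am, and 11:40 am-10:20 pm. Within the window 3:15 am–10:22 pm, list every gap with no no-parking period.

3:15 am–3:19 am, 4:28 am–5:03 am, 5:44 am–9:36 am, 9:43 am–11:40 am, 10:20 pm–10:22 pm

Covered (merged): 3:19 am–4:28 am, 5:03 am–5:44 am, 9:36 am–9:43 am, 11:40 am–10:20 pm.
Uncovered inside 3:15 am–10:22 pm: 3:15 am–3:19 am, 4:28 am–5:03 am, 5:44 am–9:36 am, 9:43 am–11:40 am, 10:20 pm–10:22 pm.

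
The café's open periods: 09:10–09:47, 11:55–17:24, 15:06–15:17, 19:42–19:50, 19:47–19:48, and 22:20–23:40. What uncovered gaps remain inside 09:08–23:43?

09:08–09:10, 09:47–11:55, 17:24–19:42, 19:50–22:20, 23:40–23:43

The merged coverage is 09:10–09:47, 11:55–17:24, 19:42–19:50, 22:20–23:40.
Uncovered inside 09:08–23:43: 09:08–09:10, 09:47–11:55, 17:24–19:42, 19:50–22:20, 23:40–23:43.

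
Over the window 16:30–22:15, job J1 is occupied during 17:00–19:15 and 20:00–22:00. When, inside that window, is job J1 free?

Covered (merged): 17:00-19:15, 20:00-22:00.
Complement within 16:30-22:15: 16:30-17:00, 19:15-20:00, 22:00-22:15.

16:30-17:00, 19:15-20:00, 22:00-22:15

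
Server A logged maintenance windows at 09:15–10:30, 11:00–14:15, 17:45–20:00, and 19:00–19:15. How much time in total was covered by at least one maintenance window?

Merged: 09:15-10:30, 11:00-14:15, 17:45-20:00.
Lengths: 1 h 15 min + 3 h 15 min + 2 h 15 min = 6 h 45 min.

6 h 45 min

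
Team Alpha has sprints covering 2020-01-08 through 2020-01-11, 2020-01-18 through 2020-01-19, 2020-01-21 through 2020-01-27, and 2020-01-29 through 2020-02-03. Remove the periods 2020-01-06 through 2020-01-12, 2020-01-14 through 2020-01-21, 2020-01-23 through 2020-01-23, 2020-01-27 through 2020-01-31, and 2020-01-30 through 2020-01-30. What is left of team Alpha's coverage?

2020-01-22 through 2020-01-22, 2020-01-24 through 2020-01-26, 2020-02-01 through 2020-02-03

B, merged: 2020-01-06 through 2020-01-12, 2020-01-14 through 2020-01-21, 2020-01-23 through 2020-01-23, 2020-01-27 through 2020-01-31.
2020-01-08 through 2020-01-11: fully covered by B → removed.
2020-01-18 through 2020-01-19: fully covered by B → removed.
2020-01-21 through 2020-01-27 minus B → 2020-01-22 through 2020-01-22, 2020-01-24 through 2020-01-26.
2020-01-29 through 2020-02-03 minus B → 2020-02-01 through 2020-02-03.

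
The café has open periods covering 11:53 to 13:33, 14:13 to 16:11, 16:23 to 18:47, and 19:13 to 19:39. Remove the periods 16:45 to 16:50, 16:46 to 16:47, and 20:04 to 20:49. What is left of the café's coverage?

11:53-13:33, 14:13-16:11, 16:23-16:45, 16:50-18:47, 19:13-19:39

Second set merges to 16:45-16:50, 20:04-20:49.
11:53-13:33: no B overlap → unchanged.
14:13-16:11: no B overlap → unchanged.
16:23-18:47 minus B → 16:23-16:45, 16:50-18:47.
19:13-19:39: no B overlap → unchanged.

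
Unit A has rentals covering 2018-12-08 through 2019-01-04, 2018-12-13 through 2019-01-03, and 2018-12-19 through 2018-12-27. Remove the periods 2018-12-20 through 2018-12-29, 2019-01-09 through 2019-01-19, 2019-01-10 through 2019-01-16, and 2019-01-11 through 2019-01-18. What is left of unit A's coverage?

2018-12-08 through 2018-12-19, 2018-12-30 through 2019-01-04

First set merges to 2018-12-08 through 2019-01-04.
Second set merges to 2018-12-20 through 2018-12-29, 2019-01-09 through 2019-01-19.
2018-12-08 through 2019-01-04 minus B → 2018-12-08 through 2018-12-19, 2018-12-30 through 2019-01-04.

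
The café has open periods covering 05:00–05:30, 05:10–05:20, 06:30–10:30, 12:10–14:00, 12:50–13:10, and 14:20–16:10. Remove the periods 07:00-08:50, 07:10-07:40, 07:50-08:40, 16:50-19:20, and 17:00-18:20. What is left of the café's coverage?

First set merges to 05:00–05:30, 06:30–10:30, 12:10–14:00, 14:20–16:10.
Second set merges to 07:00–08:50, 16:50–19:20.
05:00–05:30: no B overlap → unchanged.
06:30–10:30 minus B → 06:30–07:00, 08:50–10:30.
12:10–14:00: no B overlap → unchanged.
14:20–16:10: no B overlap → unchanged.

05:00–05:30, 06:30–07:00, 08:50–10:30, 12:10–14:00, 14:20–16:10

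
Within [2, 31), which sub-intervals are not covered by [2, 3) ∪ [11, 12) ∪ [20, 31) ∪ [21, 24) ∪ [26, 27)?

The merged coverage is [2, 3), [11, 12), [20, 31).
Complement within [2, 31): [3, 11), [12, 20).

[3, 11) ∪ [12, 20)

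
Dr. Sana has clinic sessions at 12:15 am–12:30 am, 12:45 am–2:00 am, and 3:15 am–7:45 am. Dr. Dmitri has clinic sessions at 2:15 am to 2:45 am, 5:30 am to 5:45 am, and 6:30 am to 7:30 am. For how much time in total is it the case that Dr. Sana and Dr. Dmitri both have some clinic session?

A ∩ B = 5:30 am-5:45 am, 6:30 am-7:30 am.
Total: 15 min + 1 h = 1 h 15 min.

1 h 15 min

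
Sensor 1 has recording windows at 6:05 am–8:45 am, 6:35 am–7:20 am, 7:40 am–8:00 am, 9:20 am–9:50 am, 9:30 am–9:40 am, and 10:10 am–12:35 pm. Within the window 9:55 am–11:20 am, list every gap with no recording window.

9:55 am–10:10 am

The merged coverage is 6:05 am–8:45 am, 9:20 am–9:50 am, 10:10 am–12:35 pm.
Uncovered inside 9:55 am–11:20 am: 9:55 am–10:10 am.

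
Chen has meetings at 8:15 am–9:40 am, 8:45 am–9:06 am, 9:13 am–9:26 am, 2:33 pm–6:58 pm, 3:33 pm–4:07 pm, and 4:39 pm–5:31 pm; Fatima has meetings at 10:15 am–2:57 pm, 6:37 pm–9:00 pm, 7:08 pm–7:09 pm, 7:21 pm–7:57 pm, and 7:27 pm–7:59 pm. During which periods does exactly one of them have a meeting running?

A, merged: 8:15 am–9:40 am, 2:33 pm–6:58 pm.
B, merged: 10:15 am–2:57 pm, 6:37 pm–9:00 pm.
A \ B = 8:15 am–9:40 am, 2:57 pm–6:37 pm.
B \ A = 10:15 am–2:33 pm, 6:58 pm–9:00 pm.
Union of the two gives the symmetric difference.

8:15 am–9:40 am, 10:15 am–2:33 pm, 2:57 pm–6:37 pm, 6:58 pm–9:00 pm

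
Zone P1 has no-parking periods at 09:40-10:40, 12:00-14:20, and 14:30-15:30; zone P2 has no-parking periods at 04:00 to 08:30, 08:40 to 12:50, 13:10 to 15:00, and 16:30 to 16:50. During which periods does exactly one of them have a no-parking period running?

A \ B = 12:50–13:10, 15:00–15:30.
B \ A = 04:00–08:30, 08:40–09:40, 10:40–12:00, 14:20–14:30, 16:30–16:50.
Union of the two gives the symmetric difference.

04:00–08:30, 08:40–09:40, 10:40–12:00, 12:50–13:10, 14:20–14:30, 15:00–15:30, 16:30–16:50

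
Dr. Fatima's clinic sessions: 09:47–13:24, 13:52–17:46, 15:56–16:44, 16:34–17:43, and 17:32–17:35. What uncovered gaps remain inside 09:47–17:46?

After merging, the occupied span is 09:47-13:24, 13:52-17:46.
Gaps within 09:47-17:46: 13:24-13:52.

13:24-13:52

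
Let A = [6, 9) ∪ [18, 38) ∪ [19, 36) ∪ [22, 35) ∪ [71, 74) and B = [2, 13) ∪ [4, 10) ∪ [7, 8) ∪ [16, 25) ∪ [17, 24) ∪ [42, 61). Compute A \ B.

[25, 38) ∪ [71, 74)

Merge the first list: [6, 9), [18, 38), [71, 74).
Merge the second list: [2, 13), [16, 25), [42, 61).
[6, 9) lies entirely inside B → drops out.
[18, 38) with B removed leaves [25, 38).
[71, 74) is untouched.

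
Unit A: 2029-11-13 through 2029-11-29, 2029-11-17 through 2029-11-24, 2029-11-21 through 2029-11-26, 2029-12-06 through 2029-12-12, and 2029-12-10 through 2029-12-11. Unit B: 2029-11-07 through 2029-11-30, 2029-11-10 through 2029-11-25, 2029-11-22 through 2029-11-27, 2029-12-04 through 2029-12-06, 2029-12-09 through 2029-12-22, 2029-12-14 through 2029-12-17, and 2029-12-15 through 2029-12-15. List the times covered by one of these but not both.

First set merges to 2029-11-13 through 2029-11-29, 2029-12-06 through 2029-12-12.
Second set merges to 2029-11-07 through 2029-11-30, 2029-12-04 through 2029-12-06, 2029-12-09 through 2029-12-22.
A \ B = 2029-12-07 through 2029-12-08.
B \ A = 2029-11-07 through 2029-11-12, 2029-11-30 through 2029-11-30, 2029-12-04 through 2029-12-05, 2029-12-13 through 2029-12-22.
Union of the two gives the symmetric difference.

2029-11-07 through 2029-11-12, 2029-11-30 through 2029-11-30, 2029-12-04 through 2029-12-05, 2029-12-07 through 2029-12-08, 2029-12-13 through 2029-12-22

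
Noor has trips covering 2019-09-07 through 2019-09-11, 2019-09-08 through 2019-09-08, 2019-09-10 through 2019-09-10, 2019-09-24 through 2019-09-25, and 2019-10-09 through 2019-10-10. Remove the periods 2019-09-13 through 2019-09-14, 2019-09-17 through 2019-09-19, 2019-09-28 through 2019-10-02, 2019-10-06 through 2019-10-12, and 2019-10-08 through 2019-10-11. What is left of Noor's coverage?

First set merges to 2019-09-07 through 2019-09-11, 2019-09-24 through 2019-09-25, 2019-10-09 through 2019-10-10.
Second set merges to 2019-09-13 through 2019-09-14, 2019-09-17 through 2019-09-19, 2019-09-28 through 2019-10-02, 2019-10-06 through 2019-10-12.
2019-09-07 through 2019-09-11: no B overlap → unchanged.
2019-09-24 through 2019-09-25: no B overlap → unchanged.
2019-10-09 through 2019-10-10: fully covered by B → removed.

2019-09-07 through 2019-09-11, 2019-09-24 through 2019-09-25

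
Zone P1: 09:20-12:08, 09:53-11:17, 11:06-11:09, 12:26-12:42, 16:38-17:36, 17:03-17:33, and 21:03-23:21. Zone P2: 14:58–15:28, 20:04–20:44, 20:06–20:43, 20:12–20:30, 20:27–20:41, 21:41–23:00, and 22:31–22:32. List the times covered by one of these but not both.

First set merges to 09:20-12:08, 12:26-12:42, 16:38-17:36, 21:03-23:21.
Second set merges to 14:58-15:28, 20:04-20:44, 21:41-23:00.
Only in the first: 09:20-12:08, 12:26-12:42, 16:38-17:36, 21:03-21:41, 23:00-23:21.
Only in the second: 14:58-15:28, 20:04-20:44.
Together these are the periods covered by exactly one.

09:20-12:08, 12:26-12:42, 14:58-15:28, 16:38-17:36, 20:04-20:44, 21:03-21:41, 23:00-23:21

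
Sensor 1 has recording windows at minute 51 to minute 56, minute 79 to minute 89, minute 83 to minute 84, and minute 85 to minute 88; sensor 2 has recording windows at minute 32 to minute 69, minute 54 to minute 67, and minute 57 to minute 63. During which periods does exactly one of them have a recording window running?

minute 32 to minute 51, minute 56 to minute 69, minute 79 to minute 89

A, merged: minute 51 to minute 56, minute 79 to minute 89.
B, merged: minute 32 to minute 69.
A \ B = minute 79 to minute 89.
B \ A = minute 32 to minute 51, minute 56 to minute 69.
Union of the two gives the symmetric difference.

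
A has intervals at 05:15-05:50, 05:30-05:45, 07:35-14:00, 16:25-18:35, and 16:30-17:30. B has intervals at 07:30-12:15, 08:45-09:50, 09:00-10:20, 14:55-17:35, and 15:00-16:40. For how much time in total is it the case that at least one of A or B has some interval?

10 h 45 min

A, merged: 05:15-05:50, 07:35-14:00, 16:25-18:35.
B, merged: 07:30-12:15, 14:55-17:35.
A ∪ B = 05:15-05:50, 07:30-14:00, 14:55-18:35.
Total: 35 min + 6 h 30 min + 3 h 40 min = 10 h 45 min.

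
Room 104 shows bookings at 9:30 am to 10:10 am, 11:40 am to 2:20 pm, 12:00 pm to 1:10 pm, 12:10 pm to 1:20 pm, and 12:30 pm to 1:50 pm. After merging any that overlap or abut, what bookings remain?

11:40 am–2:20 pm is disjoint → start new block.
12:00 pm–1:10 pm overlaps/touches 11:40 am–2:20 pm → extend to 11:40 am–2:20 pm.
12:10 pm–1:20 pm overlaps/touches 11:40 am–2:20 pm → extend to 11:40 am–2:20 pm.
12:30 pm–1:50 pm overlaps/touches 11:40 am–2:20 pm → extend to 11:40 am–2:20 pm.

9:30 am–10:10 am, 11:40 am–2:20 pm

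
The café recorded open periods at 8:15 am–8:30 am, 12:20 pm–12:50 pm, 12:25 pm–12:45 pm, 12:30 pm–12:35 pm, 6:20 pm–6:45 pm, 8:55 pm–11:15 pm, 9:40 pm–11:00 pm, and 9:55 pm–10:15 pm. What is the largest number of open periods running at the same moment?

At 12:30 pm, 3 of the intervals are simultaneously active.
No point has more.

3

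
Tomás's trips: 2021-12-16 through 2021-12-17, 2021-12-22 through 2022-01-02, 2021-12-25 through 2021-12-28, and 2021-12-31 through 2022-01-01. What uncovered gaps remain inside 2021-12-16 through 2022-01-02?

The merged coverage is 2021-12-16 through 2021-12-17, 2021-12-22 through 2022-01-02.
Gaps within 2021-12-16 through 2022-01-02: 2021-12-18 through 2021-12-21.

2021-12-18 through 2021-12-21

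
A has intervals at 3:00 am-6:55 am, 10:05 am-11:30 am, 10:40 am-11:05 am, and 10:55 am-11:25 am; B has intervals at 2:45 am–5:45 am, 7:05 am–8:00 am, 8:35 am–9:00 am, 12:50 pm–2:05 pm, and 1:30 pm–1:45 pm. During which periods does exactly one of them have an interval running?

Merge the first list: 3:00 am–6:55 am, 10:05 am–11:30 am.
Merge the second list: 2:45 am–5:45 am, 7:05 am–8:00 am, 8:35 am–9:00 am, 12:50 pm–2:05 pm.
A \ B = 5:45 am–6:55 am, 10:05 am–11:30 am.
B \ A = 2:45 am–3:00 am, 7:05 am–8:00 am, 8:35 am–9:00 am, 12:50 pm–2:05 pm.
Union of the two gives the symmetric difference.

2:45 am–3:00 am, 5:45 am–6:55 am, 7:05 am–8:00 am, 8:35 am–9:00 am, 10:05 am–11:30 am, 12:50 pm–2:05 pm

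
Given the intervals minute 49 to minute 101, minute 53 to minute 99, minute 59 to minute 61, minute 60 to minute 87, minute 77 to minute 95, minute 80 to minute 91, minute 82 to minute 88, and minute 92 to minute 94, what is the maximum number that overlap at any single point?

Sweep endpoints in order; track running count of active intervals.
Peak of 6 reached at minute 82.

6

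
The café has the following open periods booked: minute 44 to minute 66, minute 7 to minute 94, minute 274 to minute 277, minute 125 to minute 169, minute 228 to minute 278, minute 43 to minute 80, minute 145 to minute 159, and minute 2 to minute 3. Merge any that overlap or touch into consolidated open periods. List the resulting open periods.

minute 2 to minute 3, minute 7 to minute 94, minute 125 to minute 169, minute 228 to minute 278

Sort by start: minute 2 to minute 3, minute 7 to minute 94, minute 43 to minute 80, minute 44 to minute 66, minute 125 to minute 169, minute 145 to minute 159, minute 228 to minute 278, minute 274 to minute 277.
minute 7 to minute 94 is disjoint → start new block.
minute 43 to minute 80 overlaps/touches minute 7 to minute 94 → extend to minute 7 to minute 94.
minute 44 to minute 66 overlaps/touches minute 7 to minute 94 → extend to minute 7 to minute 94.
minute 125 to minute 169 is disjoint → start new block.
minute 145 to minute 159 overlaps/touches minute 125 to minute 169 → extend to minute 125 to minute 169.
minute 228 to minute 278 is disjoint → start new block.
minute 274 to minute 277 overlaps/touches minute 228 to minute 278 → extend to minute 228 to minute 278.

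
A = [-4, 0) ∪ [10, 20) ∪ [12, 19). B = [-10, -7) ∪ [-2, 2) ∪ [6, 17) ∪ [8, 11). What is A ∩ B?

[-2, 0) ∪ [10, 17)

First set merges to [-4, 0), [10, 20).
Second set merges to [-10, -7), [-2, 2), [6, 17).
[-4, 0) ∩ B → [-2, 0).
[10, 20) ∩ B → [10, 17).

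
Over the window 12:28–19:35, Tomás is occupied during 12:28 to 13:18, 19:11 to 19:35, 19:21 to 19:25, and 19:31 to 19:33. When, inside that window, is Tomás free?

After merging, the occupied span is 12:28-13:18, 19:11-19:35.
Uncovered inside 12:28-19:35: 13:18-19:11.

13:18-19:11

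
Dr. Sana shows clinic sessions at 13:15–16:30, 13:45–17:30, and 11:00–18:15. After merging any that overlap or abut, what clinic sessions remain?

11:00–18:15

Sort by start: 11:00–18:15, 13:15–16:30, 13:45–17:30.
13:15–16:30 overlaps/touches 11:00–18:15 → extend to 11:00–18:15.
13:45–17:30 overlaps/touches 11:00–18:15 → extend to 11:00–18:15.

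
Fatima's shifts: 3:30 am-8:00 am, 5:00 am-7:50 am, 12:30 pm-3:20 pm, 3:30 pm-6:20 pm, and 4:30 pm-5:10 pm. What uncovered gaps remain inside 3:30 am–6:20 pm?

Covered (merged): 3:30 am–8:00 am, 12:30 pm–3:20 pm, 3:30 pm–6:20 pm.
Uncovered inside 3:30 am–6:20 pm: 8:00 am–12:30 pm, 3:20 pm–3:30 pm.

8:00 am–12:30 pm, 3:20 pm–3:30 pm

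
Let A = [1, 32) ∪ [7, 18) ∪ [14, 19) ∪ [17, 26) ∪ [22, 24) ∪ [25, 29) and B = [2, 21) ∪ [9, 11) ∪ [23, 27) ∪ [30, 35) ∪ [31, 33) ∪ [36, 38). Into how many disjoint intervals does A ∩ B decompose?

3

Merge the first list: [1, 32).
Merge the second list: [2, 21), [23, 27), [30, 35), [36, 38).
A ∩ B = [2, 21), [23, 27), [30, 32).
That is 3 disjoint pieces.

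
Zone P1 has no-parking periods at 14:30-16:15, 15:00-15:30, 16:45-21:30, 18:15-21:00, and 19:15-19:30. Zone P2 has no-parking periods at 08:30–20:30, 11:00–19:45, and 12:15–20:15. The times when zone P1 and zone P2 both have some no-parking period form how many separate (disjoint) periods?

Merge the first list: 14:30-16:15, 16:45-21:30.
Merge the second list: 08:30-20:30.
A ∩ B = 14:30-16:15, 16:45-20:30.
That is 2 disjoint pieces.

2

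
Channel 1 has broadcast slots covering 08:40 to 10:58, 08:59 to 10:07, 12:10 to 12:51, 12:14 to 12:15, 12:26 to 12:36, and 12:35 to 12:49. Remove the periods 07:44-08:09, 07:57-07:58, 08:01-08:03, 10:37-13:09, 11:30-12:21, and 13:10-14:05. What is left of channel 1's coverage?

A, merged: 08:40–10:58, 12:10–12:51.
B, merged: 07:44–08:09, 10:37–13:09, 13:10–14:05.
08:40–10:58 minus B → 08:40–10:37.
12:10–12:51: fully covered by B → removed.

08:40–10:37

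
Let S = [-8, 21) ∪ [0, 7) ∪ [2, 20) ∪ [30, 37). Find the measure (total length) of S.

36

Merged: [-8, 21), [30, 37).
Lengths: 29 + 7 = 36.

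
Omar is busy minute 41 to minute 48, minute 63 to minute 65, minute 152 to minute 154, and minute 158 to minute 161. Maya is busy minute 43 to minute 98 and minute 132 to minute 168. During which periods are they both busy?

minute 41 to minute 48 overlaps B on minute 43 to minute 48.
minute 63 to minute 65 overlaps B on minute 63 to minute 65.
minute 152 to minute 154 overlaps B on minute 152 to minute 154.
minute 158 to minute 161 overlaps B on minute 158 to minute 161.

minute 43 to minute 48, minute 63 to minute 65, minute 152 to minute 154, minute 158 to minute 161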